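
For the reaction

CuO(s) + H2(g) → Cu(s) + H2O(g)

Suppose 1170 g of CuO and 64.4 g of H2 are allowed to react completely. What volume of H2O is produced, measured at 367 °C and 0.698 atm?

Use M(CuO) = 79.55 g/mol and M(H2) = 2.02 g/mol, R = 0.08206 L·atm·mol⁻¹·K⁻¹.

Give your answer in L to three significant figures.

1110 L

n(CuO) = 1170 / 79.55 = 14.71 mol
n(H2) = 64.4 / 2.02 = 31.88 mol
For 14.71 mol CuO, stoichiometry requires (1/1) × 14.71 = 14.71 mol H2; 31.88 mol is available, so CuO is limiting.
n(H2O) = (1/1) × 14.71 = 14.71 mol
V(H2O) = nRT/P = 14.71 × 0.08206 × 640.15 / 0.698 = 1107 L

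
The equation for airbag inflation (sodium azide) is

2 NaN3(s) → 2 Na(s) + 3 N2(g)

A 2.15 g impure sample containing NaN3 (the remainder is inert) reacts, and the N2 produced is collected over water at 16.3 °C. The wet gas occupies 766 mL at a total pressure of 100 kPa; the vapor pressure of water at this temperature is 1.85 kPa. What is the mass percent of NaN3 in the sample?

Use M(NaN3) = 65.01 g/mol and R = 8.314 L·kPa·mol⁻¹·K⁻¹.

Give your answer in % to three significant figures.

63.0 %

P(N2) = 100 − 1.85 = 98.15 kPa
n(N2) = PV/RT = (98.15 × 0.7660) / (8.314 × 289.45) = 0.03124 mol
n(NaN3) = (2/3) × 0.03124 = 0.02083 mol
m(NaN3) = 0.02083 × 65.01 = 1.354 g
%NaN3 = 1.354 / 2.15 × 100 = 62.98%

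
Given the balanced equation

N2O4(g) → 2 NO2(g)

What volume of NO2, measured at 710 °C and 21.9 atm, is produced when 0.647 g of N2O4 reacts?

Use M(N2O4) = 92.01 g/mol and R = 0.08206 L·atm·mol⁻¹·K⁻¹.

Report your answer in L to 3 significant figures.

0.0518 L

n(N2O4) = 0.6470 / 92.01 = 0.007032 mol
n(NO2) = (2/1) × 0.007032 = 0.01406 mol
V = nRT/P = 0.01406 × 0.08206 × 983.15 / 21.9 = 0.05180 L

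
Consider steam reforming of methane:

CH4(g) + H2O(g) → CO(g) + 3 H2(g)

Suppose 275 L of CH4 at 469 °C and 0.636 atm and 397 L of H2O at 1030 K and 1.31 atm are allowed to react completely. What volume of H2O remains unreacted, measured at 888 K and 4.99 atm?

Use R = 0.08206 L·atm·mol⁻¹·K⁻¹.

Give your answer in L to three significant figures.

n(CH4) = PV/RT = (0.636 × 275) / (0.08206 × 742.15) = 2.872 mol
n(H2O) = PV/RT = (1.31 × 397) / (0.08206 × 1030) = 6.153 mol
For 2.872 mol CH4, stoichiometry requires (1/1) × 2.872 = 2.872 mol H2O; 6.153 mol is available, so CH4 is limiting.
n(H2O) consumed = (1/1) × 2.872 = 2.872 mol; remaining = 6.153 − 2.872 = 3.281 mol
V(H2O) = nRT/P = 3.281 × 0.08206 × 888 / 4.99 = 47.91 L

47.9 L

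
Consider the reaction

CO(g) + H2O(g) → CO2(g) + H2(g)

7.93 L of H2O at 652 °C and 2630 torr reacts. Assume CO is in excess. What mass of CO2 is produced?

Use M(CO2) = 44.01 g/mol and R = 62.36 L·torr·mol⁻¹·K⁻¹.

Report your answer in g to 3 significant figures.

n(H2O) = PV/RT = (2630 × 7.93) / (62.36 × 925.15) = 0.3615 mol
n(CO2) = (1/1) × 0.3615 = 0.3615 mol
m(CO2) = 0.3615 × 44.01 = 15.91 g

15.9 g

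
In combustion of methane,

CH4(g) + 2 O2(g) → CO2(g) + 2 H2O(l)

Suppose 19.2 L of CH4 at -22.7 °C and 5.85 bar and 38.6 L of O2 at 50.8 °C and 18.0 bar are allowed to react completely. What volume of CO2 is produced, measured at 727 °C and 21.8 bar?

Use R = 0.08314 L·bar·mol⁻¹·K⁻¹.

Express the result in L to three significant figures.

n(CH4) = PV/RT = (5.85 × 19.2) / (0.08314 × 250.45) = 5.394 mol
n(O2) = PV/RT = (18.0 × 38.6) / (0.08314 × 323.95) = 25.80 mol
For 5.394 mol CH4, stoichiometry requires (2/1) × 5.394 = 10.79 mol O2; 25.80 mol is available, so CH4 is limiting.
n(CO2) = (1/1) × 5.394 = 5.394 mol
V(CO2) = nRT/P = 5.394 × 0.08314 × 1000.15 / 21.8 = 20.57 L

20.6 L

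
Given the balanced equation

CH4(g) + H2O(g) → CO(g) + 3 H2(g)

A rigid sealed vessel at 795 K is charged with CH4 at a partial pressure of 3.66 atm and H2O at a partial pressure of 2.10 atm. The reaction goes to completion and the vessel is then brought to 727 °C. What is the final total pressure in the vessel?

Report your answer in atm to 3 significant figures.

12.5 atm

At constant V, partial pressures at 795 K are proportional to moles, so apply stoichiometry directly to pressures.
P(H2O) required for 3.66 atm of CH4 = (1/1) × 3.66 = 3.660 atm; available 2.10 atm, so H2O is limiting.
P(CH4) remaining = 3.66 − (1/1) × 2.10 = 1.560 atm
P(gaseous products) = (1+3)/1 × 2.10 = 8.400 atm
P_total at 795 K = 1.560 + 8.400 = 9.960 atm
Scaling to 727 °C: P = 9.960 × 1000.15/795 = 12.53 atm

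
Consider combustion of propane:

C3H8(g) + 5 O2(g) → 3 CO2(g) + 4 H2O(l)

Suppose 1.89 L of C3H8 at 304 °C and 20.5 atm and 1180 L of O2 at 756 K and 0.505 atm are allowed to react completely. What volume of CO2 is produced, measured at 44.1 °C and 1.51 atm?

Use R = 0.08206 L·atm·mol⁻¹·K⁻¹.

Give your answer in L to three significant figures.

42.3 L

n(C3H8) = PV/RT = (20.5 × 1.89) / (0.08206 × 577.15) = 0.8181 mol
n(O2) = PV/RT = (0.505 × 1180) / (0.08206 × 756) = 9.606 mol
For 0.8181 mol C3H8, stoichiometry requires (5/1) × 0.8181 = 4.091 mol O2; 9.606 mol is available, so C3H8 is limiting.
n(CO2) = (3/1) × 0.8181 = 2.454 mol
V(CO2) = nRT/P = 2.454 × 0.08206 × 317.25 / 1.51 = 42.31 L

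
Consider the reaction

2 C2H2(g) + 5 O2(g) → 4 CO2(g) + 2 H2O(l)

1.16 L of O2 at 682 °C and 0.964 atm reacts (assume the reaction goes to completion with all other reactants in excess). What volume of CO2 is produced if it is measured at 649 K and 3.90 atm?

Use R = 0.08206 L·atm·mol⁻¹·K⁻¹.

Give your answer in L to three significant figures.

n(O2) = PV/RT = (0.964 × 1.16) / (0.08206 × 955.15) = 0.01427 mol
n(CO2) = (4/5) × 0.01427 = 0.01142 mol
V = nRT/P = 0.01142 × 0.08206 × 649 / 3.90 = 0.1559 L

0.156 L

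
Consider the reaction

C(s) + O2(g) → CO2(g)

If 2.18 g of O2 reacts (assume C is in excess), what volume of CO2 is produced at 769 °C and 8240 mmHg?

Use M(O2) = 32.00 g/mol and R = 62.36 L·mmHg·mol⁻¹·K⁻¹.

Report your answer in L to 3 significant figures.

0.537 L

n(O2) = 2.180 / 32.00 = 0.06813 mol
n(CO2) = (1/1) × 0.06813 = 0.06813 mol
V = nRT/P = 0.06813 × 62.36 × 1042.15 / 8240 = 0.5373 L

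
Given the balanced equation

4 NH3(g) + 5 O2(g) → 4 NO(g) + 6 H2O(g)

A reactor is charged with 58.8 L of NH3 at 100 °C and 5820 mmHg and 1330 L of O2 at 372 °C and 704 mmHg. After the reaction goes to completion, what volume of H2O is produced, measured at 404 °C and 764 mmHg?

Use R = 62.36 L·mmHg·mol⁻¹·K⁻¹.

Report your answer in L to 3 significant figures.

n(NH3) = PV/RT = (5820 × 58.8) / (62.36 × 373.15) = 14.71 mol
n(O2) = PV/RT = (704 × 1330) / (62.36 × 645.15) = 23.27 mol
For 14.71 mol NH3, stoichiometry requires (5/4) × 14.71 = 18.39 mol O2; 23.27 mol is available, so NH3 is limiting.
n(H2O) = (6/4) × 14.71 = 22.07 mol
V(H2O) = nRT/P = 22.07 × 62.36 × 677.15 / 764 = 1220 L

1220 L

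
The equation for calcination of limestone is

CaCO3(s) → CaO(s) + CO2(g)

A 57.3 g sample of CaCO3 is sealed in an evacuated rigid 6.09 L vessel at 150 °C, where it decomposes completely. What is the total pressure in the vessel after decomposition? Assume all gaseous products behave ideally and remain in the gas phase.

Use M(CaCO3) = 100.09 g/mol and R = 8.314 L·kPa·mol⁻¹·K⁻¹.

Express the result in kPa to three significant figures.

n(CaCO3) = 57.3 / 100.09 = 0.5725 mol
n(gas produced) = (1/1) × 0.5725 = 0.5725 mol
P = nRT/V = 0.5725 × 8.314 × 423.15 / 6.09 = 330.7 kPa

331 kPa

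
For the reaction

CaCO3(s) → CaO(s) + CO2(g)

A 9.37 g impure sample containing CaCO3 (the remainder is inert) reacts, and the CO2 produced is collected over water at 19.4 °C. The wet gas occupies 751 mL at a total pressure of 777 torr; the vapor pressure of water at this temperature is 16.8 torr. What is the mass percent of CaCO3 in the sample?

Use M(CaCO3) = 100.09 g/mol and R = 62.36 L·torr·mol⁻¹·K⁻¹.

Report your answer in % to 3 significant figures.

P(CO2) = 777 − 16.8 = 760.2 torr
n(CO2) = PV/RT = (760.2 × 0.7510) / (62.36 × 292.55) = 0.03129 mol
n(CaCO3) = (1/1) × 0.03129 = 0.03129 mol
m(CaCO3) = 0.03129 × 100.09 = 3.132 g
%CaCO3 = 3.132 / 9.37 × 100 = 33.43%

33.4 %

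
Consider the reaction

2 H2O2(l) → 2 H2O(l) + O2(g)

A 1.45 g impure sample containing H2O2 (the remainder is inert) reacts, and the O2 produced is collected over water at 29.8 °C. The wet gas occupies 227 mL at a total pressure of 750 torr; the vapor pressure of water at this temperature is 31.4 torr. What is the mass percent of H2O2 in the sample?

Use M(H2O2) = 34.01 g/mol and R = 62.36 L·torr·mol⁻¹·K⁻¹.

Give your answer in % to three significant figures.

40.5 %

P(O2) = 750 − 31.4 = 718.6 torr
n(O2) = PV/RT = (718.6 × 0.2270) / (62.36 × 302.95) = 0.008634 mol
n(H2O2) = (2/1) × 0.008634 = 0.01727 mol
m(H2O2) = 0.01727 × 34.01 = 0.5874 g
%H2O2 = 0.5874 / 1.45 × 100 = 40.51%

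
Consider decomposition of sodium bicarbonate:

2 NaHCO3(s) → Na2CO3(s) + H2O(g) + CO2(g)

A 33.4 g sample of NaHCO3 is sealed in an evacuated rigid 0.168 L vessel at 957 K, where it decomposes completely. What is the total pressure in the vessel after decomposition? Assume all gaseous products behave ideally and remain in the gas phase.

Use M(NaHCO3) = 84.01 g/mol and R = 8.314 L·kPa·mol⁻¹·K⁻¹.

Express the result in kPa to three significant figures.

n(NaHCO3) = 33.4 / 84.01 = 0.3976 mol
n(gas produced) = (2/2) × 0.3976 = 0.3976 mol
P = nRT/V = 0.3976 × 8.314 × 957 / 0.168 = 18830 kPa

18800 kPa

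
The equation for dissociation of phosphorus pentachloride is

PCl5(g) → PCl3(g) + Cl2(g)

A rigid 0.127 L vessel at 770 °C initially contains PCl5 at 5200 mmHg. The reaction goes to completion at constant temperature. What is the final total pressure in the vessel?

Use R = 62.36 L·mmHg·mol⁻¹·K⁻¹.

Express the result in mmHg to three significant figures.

Rigid vessel, constant T ⇒ P scales with total gas moles (1 → 2).
P_final = (2/1) × 5200 = 10400 mmHg

10400 mmHg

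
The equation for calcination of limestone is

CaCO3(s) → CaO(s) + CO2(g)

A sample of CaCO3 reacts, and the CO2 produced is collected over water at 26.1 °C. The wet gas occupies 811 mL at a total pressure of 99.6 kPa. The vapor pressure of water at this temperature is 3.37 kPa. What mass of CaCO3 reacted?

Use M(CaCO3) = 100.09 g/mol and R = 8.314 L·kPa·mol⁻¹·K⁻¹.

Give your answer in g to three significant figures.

3.14 g

P(CO2) = 99.6 − 3.37 = 96.23 kPa
n(CO2) = PV/RT = (96.23 × 0.8110) / (8.314 × 299.25) = 0.03137 mol
n(CaCO3) = (1/1) × 0.03137 = 0.03137 mol
m(CaCO3) = 0.03137 × 100.09 = 3.140 g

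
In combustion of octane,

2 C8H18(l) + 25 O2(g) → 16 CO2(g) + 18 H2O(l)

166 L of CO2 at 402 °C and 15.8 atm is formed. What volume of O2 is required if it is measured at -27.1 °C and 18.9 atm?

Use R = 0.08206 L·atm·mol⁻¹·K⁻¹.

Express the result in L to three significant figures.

79.0 L

n(CO2) = PV/RT = (15.8 × 166) / (0.08206 × 675.15) = 47.34 mol
n(O2) = (25/16) × 47.34 = 73.97 mol
V = nRT/P = 73.97 × 0.08206 × 246.05 / 18.9 = 79.02 L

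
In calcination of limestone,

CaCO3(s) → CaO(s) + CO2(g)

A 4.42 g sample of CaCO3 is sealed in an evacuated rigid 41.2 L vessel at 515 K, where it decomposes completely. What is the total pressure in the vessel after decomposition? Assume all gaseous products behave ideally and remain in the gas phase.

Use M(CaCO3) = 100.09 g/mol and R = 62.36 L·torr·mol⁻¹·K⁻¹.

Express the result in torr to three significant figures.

34.4 torr

n(CaCO3) = 4.42 / 100.09 = 0.04416 mol
n(gas produced) = (1/1) × 0.04416 = 0.04416 mol
P = nRT/V = 0.04416 × 62.36 × 515 / 41.2 = 34.42 torr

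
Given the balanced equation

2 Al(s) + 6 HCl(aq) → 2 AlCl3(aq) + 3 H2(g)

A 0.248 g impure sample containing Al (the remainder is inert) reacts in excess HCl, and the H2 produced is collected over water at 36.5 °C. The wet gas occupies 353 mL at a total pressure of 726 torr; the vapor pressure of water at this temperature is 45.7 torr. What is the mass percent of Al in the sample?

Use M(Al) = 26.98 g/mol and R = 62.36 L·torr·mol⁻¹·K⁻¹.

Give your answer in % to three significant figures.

P(H2) = 726 − 45.7 = 680.3 torr
n(H2) = PV/RT = (680.3 × 0.3530) / (62.36 × 309.65) = 0.01244 mol
n(Al) = (2/3) × 0.01244 = 0.008293 mol
m(Al) = 0.008293 × 26.98 = 0.2237 g
%Al = 0.2237 / 0.248 × 100 = 90.20%

90.2 %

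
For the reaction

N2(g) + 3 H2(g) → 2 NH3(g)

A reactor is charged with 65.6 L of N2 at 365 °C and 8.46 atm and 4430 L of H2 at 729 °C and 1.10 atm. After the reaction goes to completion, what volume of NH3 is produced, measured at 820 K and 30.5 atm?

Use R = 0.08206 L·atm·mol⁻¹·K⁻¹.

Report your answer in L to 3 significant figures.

n(N2) = PV/RT = (8.46 × 65.6) / (0.08206 × 638.15) = 10.60 mol
n(H2) = PV/RT = (1.10 × 4430) / (0.08206 × 1002.15) = 59.26 mol
For 10.60 mol N2, stoichiometry requires (3/1) × 10.60 = 31.80 mol H2; 59.26 mol is available, so N2 is limiting.
n(NH3) = (2/1) × 10.60 = 21.20 mol
V(NH3) = nRT/P = 21.20 × 0.08206 × 820 / 30.5 = 46.77 L

46.8 L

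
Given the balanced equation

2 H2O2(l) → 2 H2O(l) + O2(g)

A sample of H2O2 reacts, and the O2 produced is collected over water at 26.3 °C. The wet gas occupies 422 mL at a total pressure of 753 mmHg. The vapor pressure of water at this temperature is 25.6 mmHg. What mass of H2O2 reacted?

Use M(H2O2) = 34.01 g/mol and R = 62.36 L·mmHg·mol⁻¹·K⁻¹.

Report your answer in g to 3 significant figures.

P(O2) = 753 − 25.6 = 727.4 mmHg
n(O2) = PV/RT = (727.4 × 0.4220) / (62.36 × 299.45) = 0.01644 mol
n(H2O2) = (2/1) × 0.01644 = 0.03288 mol
m(H2O2) = 0.03288 × 34.01 = 1.118 g

1.12 g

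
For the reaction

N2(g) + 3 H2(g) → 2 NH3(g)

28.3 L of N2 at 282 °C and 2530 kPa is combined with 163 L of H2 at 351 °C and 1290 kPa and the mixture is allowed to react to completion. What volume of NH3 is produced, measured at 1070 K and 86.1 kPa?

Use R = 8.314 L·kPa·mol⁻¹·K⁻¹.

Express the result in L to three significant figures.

n(N2) = PV/RT = (2530 × 28.3) / (8.314 × 555.15) = 15.51 mol
n(H2) = PV/RT = (1290 × 163) / (8.314 × 624.15) = 40.52 mol
For 15.51 mol N2, stoichiometry requires (3/1) × 15.51 = 46.53 mol H2; 40.52 mol is available, so H2 is limiting.
n(NH3) = (2/3) × 40.52 = 27.01 mol
V(NH3) = nRT/P = 27.01 × 8.314 × 1070 / 86.1 = 2791 L

2790 L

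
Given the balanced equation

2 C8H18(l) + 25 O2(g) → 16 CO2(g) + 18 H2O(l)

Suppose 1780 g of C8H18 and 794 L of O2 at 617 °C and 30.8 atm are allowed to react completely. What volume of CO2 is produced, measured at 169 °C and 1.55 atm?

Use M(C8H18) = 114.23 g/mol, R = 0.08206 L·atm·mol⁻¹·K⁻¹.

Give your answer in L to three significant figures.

n(C8H18) = 1780 / 114.23 = 15.58 mol
n(O2) = PV/RT = (30.8 × 794) / (0.08206 × 890.15) = 334.8 mol
For 15.58 mol C8H18, stoichiometry requires (25/2) × 15.58 = 194.8 mol O2; 334.8 mol is available, so C8H18 is limiting.
n(CO2) = (16/2) × 15.58 = 124.6 mol
V(CO2) = nRT/P = 124.6 × 0.08206 × 442.15 / 1.55 = 2917 L

2920 L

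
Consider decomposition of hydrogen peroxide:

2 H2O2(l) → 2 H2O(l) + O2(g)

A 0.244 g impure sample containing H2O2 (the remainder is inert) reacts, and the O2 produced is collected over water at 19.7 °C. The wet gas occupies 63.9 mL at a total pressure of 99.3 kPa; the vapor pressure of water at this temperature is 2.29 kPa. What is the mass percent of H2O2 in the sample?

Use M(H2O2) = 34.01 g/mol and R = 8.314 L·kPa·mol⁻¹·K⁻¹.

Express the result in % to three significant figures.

P(O2) = 99.3 − 2.29 = 97.01 kPa
n(O2) = PV/RT = (97.01 × 0.06390) / (8.314 × 292.85) = 0.002546 mol
n(H2O2) = (2/1) × 0.002546 = 0.005092 mol
m(H2O2) = 0.005092 × 34.01 = 0.1732 g
%H2O2 = 0.1732 / 0.244 × 100 = 70.98%

71.0 %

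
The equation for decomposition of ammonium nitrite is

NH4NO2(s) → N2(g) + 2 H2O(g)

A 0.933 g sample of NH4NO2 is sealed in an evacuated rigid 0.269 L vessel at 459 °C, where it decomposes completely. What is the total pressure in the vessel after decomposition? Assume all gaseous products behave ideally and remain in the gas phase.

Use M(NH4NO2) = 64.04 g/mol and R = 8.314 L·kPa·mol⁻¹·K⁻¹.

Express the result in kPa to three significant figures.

989 kPa

n(NH4NO2) = 0.933 / 64.04 = 0.01457 mol
n(gas produced) = (3/1) × 0.01457 = 0.04371 mol
P = nRT/V = 0.04371 × 8.314 × 732.15 / 0.269 = 989.1 kPa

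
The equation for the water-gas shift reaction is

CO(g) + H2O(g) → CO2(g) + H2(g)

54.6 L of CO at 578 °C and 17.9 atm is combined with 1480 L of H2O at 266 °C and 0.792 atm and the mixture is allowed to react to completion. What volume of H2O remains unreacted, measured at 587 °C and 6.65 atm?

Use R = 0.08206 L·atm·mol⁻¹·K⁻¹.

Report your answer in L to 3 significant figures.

n(CO) = PV/RT = (17.9 × 54.6) / (0.08206 × 851.15) = 13.99 mol
n(H2O) = PV/RT = (0.792 × 1480) / (0.08206 × 539.15) = 26.49 mol
For 13.99 mol CO, stoichiometry requires (1/1) × 13.99 = 13.99 mol H2O; 26.49 mol is available, so CO is limiting.
n(H2O) consumed = (1/1) × 13.99 = 13.99 mol; remaining = 26.49 − 13.99 = 12.50 mol
V(H2O) = nRT/P = 12.50 × 0.08206 × 860.15 / 6.65 = 132.7 L

133 L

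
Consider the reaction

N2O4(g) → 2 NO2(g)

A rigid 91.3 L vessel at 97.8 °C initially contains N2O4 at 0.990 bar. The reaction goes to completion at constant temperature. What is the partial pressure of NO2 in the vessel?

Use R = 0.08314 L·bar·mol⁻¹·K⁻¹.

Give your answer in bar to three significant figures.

1.98 bar

n(N2O4)₀ = PV/RT = (0.990 × 91.3) / (0.08314 × 370.95) = 2.931 mol
n(NO2) = (2/1) × 2.931 = 5.862 mol
P(NO2) = nRT/V = 5.862 × 0.08314 × 370.95 / 91.3 = 1.980 bar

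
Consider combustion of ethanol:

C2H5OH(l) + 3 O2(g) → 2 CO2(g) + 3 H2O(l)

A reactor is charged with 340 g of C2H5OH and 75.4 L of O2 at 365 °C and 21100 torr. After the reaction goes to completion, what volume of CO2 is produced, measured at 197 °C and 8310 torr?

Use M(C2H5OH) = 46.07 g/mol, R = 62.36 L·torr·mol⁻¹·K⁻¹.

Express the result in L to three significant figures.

52.1 L

n(C2H5OH) = 340 / 46.07 = 7.380 mol
n(O2) = PV/RT = (21100 × 75.4) / (62.36 × 638.15) = 39.98 mol
For 7.380 mol C2H5OH, stoichiometry requires (3/1) × 7.380 = 22.14 mol O2; 39.98 mol is available, so C2H5OH is limiting.
n(CO2) = (2/1) × 7.380 = 14.76 mol
V(CO2) = nRT/P = 14.76 × 62.36 × 470.15 / 8310 = 52.07 L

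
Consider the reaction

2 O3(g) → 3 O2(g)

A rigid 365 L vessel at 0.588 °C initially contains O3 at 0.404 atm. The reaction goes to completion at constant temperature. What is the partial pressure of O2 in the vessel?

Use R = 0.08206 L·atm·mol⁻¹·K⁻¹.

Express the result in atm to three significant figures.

n(O3)₀ = PV/RT = (0.404 × 365) / (0.08206 × 273.738) = 6.565 mol
n(O2) = (3/2) × 6.565 = 9.848 mol
P(O2) = nRT/V = 9.848 × 0.08206 × 273.738 / 365 = 0.6061 atm

0.606 atm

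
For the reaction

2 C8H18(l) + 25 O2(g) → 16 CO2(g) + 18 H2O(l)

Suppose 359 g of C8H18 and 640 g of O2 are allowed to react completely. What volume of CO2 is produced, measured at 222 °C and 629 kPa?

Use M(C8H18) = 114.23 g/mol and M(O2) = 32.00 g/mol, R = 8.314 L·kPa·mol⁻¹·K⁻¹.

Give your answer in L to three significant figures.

n(C8H18) = 359 / 114.23 = 3.143 mol
n(O2) = 640 / 32.00 = 20.00 mol
For 3.143 mol C8H18, stoichiometry requires (25/2) × 3.143 = 39.29 mol O2; 20.00 mol is available, so O2 is limiting.
n(CO2) = (16/25) × 20.00 = 12.80 mol
V(CO2) = nRT/P = 12.80 × 8.314 × 495.15 / 629 = 83.77 L

83.8 L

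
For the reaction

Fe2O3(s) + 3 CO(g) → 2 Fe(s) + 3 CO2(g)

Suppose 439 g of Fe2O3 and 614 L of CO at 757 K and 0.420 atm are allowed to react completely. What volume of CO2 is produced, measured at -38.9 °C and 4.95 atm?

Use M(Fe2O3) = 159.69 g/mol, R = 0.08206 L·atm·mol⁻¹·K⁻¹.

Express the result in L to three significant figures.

n(Fe2O3) = 439 / 159.69 = 2.749 mol
n(CO) = PV/RT = (0.420 × 614) / (0.08206 × 757) = 4.151 mol
For 2.749 mol Fe2O3, stoichiometry requires (3/1) × 2.749 = 8.247 mol CO; 4.151 mol is available, so CO is limiting.
n(CO2) = (3/3) × 4.151 = 4.151 mol
V(CO2) = nRT/P = 4.151 × 0.08206 × 234.25 / 4.95 = 16.12 L

16.1 L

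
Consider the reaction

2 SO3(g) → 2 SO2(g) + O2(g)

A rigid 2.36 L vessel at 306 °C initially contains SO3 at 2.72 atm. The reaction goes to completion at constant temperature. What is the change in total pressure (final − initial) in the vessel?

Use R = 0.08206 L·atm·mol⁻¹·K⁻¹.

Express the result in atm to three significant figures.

At constant T and V, P ∝ n(gas): 2 mol gas → 3 mol gas.
P_final = (3/2) × 2.72 = 4.080 atm; ΔP = 4.080 − 2.72 = 1.360 atm

1.36 atm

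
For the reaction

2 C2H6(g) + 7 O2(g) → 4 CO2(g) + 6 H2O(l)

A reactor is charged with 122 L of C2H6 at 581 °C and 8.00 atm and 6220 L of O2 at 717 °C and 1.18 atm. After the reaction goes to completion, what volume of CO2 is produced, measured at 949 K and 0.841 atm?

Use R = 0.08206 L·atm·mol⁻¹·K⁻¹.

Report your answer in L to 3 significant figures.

n(C2H6) = PV/RT = (8.00 × 122) / (0.08206 × 854.15) = 13.92 mol
n(O2) = PV/RT = (1.18 × 6220) / (0.08206 × 990.15) = 90.33 mol
For 13.92 mol C2H6, stoichiometry requires (7/2) × 13.92 = 48.72 mol O2; 90.33 mol is available, so C2H6 is limiting.
n(CO2) = (4/2) × 13.92 = 27.84 mol
V(CO2) = nRT/P = 27.84 × 0.08206 × 949 / 0.841 = 2578 L

2580 L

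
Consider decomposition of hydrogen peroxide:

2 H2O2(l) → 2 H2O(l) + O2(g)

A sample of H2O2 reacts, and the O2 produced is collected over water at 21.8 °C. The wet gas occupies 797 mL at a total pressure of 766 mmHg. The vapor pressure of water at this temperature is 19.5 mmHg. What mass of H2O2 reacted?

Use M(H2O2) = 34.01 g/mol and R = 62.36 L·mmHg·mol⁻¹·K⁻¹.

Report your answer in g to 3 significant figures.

2.20 g

P(O2) = 766 − 19.5 = 746.5 mmHg
n(O2) = PV/RT = (746.5 × 0.7970) / (62.36 × 294.95) = 0.03235 mol
n(H2O2) = (2/1) × 0.03235 = 0.06470 mol
m(H2O2) = 0.06470 × 34.01 = 2.200 g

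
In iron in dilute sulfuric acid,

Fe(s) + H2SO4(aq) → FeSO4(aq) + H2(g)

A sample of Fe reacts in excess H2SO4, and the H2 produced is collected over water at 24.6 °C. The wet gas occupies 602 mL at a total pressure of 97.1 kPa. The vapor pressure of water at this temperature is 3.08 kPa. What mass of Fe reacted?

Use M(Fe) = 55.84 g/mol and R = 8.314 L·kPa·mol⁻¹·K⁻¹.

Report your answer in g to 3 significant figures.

P(H2) = 97.1 − 3.08 = 94.02 kPa
n(H2) = PV/RT = (94.02 × 0.6020) / (8.314 × 297.75) = 0.02286 mol
n(Fe) = (1/1) × 0.02286 = 0.02286 mol
m(Fe) = 0.02286 × 55.84 = 1.277 g

1.28 g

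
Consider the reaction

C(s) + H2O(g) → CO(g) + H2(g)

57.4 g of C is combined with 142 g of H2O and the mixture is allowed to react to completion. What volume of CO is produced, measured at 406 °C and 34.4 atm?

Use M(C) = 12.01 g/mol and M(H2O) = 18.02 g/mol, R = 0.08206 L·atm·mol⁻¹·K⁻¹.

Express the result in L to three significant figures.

7.74 L

n(C) = 57.4 / 12.01 = 4.779 mol
n(H2O) = 142 / 18.02 = 7.880 mol
For 4.779 mol C, stoichiometry requires (1/1) × 4.779 = 4.779 mol H2O; 7.880 mol is available, so C is limiting.
n(CO) = (1/1) × 4.779 = 4.779 mol
V(CO) = nRT/P = 4.779 × 0.08206 × 679.15 / 34.4 = 7.742 L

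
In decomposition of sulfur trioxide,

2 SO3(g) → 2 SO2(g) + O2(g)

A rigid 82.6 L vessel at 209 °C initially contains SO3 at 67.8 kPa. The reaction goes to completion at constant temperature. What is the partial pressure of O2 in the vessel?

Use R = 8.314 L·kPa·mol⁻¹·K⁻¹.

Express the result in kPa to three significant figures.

n(SO3)₀ = PV/RT = (67.8 × 82.6) / (8.314 × 482.15) = 1.397 mol
n(O2) = (1/2) × 1.397 = 0.6985 mol
P(O2) = nRT/V = 0.6985 × 8.314 × 482.15 / 82.6 = 33.90 kPa

33.9 kPa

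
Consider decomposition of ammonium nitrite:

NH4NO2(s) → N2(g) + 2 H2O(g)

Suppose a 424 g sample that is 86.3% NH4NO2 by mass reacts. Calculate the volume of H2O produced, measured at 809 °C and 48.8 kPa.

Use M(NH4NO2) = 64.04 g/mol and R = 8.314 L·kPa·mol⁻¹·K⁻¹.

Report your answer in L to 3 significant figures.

2110 L

mass of NH4NO2 = 424 × 86.3/100 = 365.9 g
n(NH4NO2) = 365.9 / 64.04 = 5.714 mol
n(H2O) = (2/1) × 5.714 = 11.43 mol
V = nRT/P = 11.43 × 8.314 × 1082.15 / 48.8 = 2107 L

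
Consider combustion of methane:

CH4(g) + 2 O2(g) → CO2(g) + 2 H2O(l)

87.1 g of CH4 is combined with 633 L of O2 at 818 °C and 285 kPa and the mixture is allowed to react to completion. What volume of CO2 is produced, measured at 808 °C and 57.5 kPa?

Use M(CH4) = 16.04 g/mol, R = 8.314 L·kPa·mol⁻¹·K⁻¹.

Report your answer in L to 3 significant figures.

n(CH4) = 87.1 / 16.04 = 5.430 mol
n(O2) = PV/RT = (285 × 633) / (8.314 × 1091.15) = 19.89 mol
For 5.430 mol CH4, stoichiometry requires (2/1) × 5.430 = 10.86 mol O2; 19.89 mol is available, so CH4 is limiting.
n(CO2) = (1/1) × 5.430 = 5.430 mol
V(CO2) = nRT/P = 5.430 × 8.314 × 1081.15 / 57.5 = 848.8 L

849 L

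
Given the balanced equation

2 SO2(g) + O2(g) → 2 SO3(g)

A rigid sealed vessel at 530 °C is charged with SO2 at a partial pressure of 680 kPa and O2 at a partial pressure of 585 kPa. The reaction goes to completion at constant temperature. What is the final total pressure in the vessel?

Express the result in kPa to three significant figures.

With V and T fixed, P_i ∝ n_i, so the mole ratios apply directly to partial pressures at 530 °C.
P(O2) required for 680 kPa of SO2 = (1/2) × 680 = 340.0 kPa; available 585 kPa, so SO2 is limiting.
P(O2) remaining = 585 − (1/2) × 680 = 245.0 kPa
P(gaseous products) = (2)/2 × 680 = 680.0 kPa
P_total at 530 °C = 245.0 + 680.0 = 925.0 kPa

925 kPa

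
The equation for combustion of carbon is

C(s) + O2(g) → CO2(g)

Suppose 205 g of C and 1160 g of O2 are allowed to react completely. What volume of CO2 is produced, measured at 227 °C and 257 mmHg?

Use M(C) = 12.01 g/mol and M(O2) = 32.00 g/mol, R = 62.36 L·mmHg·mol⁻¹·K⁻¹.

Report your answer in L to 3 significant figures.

n(C) = 205 / 12.01 = 17.07 mol
n(O2) = 1160 / 32.00 = 36.25 mol
For 17.07 mol C, stoichiometry requires (1/1) × 17.07 = 17.07 mol O2; 36.25 mol is available, so C is limiting.
n(CO2) = (1/1) × 17.07 = 17.07 mol
V(CO2) = nRT/P = 17.07 × 62.36 × 500.15 / 257 = 2072 L

2070 L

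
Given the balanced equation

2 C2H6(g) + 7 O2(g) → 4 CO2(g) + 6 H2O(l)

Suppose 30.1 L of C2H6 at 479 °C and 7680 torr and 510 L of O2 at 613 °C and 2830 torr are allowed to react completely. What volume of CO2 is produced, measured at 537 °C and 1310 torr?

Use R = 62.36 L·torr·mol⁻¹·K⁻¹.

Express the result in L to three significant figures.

380 L

n(C2H6) = PV/RT = (7680 × 30.1) / (62.36 × 752.15) = 4.929 mol
n(O2) = PV/RT = (2830 × 510) / (62.36 × 886.15) = 26.12 mol
For 4.929 mol C2H6, stoichiometry requires (7/2) × 4.929 = 17.25 mol O2; 26.12 mol is available, so C2H6 is limiting.
n(CO2) = (4/2) × 4.929 = 9.858 mol
V(CO2) = nRT/P = 9.858 × 62.36 × 810.15 / 1310 = 380.2 L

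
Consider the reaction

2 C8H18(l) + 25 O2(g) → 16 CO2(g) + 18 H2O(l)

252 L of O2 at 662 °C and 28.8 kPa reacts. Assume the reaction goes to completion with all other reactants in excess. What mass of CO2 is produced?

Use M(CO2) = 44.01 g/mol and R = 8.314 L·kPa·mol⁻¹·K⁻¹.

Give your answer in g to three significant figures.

26.3 g

n(O2) = PV/RT = (28.8 × 252) / (8.314 × 935.15) = 0.9335 mol
n(CO2) = (16/25) × 0.9335 = 0.5974 mol
m(CO2) = 0.5974 × 44.01 = 26.29 g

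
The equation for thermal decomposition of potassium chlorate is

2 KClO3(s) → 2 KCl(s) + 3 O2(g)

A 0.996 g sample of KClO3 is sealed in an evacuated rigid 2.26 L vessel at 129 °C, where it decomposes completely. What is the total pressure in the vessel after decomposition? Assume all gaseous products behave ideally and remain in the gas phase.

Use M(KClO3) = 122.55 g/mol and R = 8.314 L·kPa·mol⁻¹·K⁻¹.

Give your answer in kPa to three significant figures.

18.0 kPa

n(KClO3) = 0.996 / 122.55 = 0.008127 mol
n(gas produced) = (3/2) × 0.008127 = 0.01219 mol
P = nRT/V = 0.01219 × 8.314 × 402.15 / 2.26 = 18.03 kPa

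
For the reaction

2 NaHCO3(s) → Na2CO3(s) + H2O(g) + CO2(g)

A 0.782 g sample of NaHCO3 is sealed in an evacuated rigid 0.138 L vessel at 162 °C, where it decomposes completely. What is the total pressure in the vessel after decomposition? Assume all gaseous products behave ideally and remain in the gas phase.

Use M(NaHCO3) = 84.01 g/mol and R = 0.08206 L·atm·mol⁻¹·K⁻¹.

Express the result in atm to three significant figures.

n(NaHCO3) = 0.782 / 84.01 = 0.009308 mol
n(gas produced) = (2/2) × 0.009308 = 0.009308 mol
P = nRT/V = 0.009308 × 0.08206 × 435.15 / 0.138 = 2.409 atm

2.41 atm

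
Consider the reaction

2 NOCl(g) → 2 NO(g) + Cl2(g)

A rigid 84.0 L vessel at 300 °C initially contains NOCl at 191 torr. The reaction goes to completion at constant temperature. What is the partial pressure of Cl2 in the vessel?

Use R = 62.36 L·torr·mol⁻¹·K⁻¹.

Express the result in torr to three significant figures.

95.5 torr

n(NOCl)₀ = PV/RT = (191 × 84.0) / (62.36 × 573.15) = 0.4489 mol
n(Cl2) = (1/2) × 0.4489 = 0.2245 mol
P(Cl2) = nRT/V = 0.2245 × 62.36 × 573.15 / 84.0 = 95.52 torr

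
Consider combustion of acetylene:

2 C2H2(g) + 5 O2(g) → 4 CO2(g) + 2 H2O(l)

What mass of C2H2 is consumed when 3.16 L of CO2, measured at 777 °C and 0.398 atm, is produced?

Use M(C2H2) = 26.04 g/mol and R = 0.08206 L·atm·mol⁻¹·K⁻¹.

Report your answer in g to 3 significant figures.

0.190 g

n(CO2) = PV/RT = (0.398 × 3.16) / (0.08206 × 1050.15) = 0.01459 mol
n(C2H2) = (2/4) × 0.01459 = 0.007295 mol
m(C2H2) = 0.007295 × 26.04 = 0.1900 g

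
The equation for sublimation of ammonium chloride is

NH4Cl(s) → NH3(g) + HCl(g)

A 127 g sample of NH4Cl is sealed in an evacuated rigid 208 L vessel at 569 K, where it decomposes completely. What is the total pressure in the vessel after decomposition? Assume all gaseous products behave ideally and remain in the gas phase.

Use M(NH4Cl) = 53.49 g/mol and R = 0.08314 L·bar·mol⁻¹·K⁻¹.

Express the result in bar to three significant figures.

1.08 bar

n(NH4Cl) = 127 / 53.49 = 2.374 mol
n(gas produced) = (2/1) × 2.374 = 4.748 mol
P = nRT/V = 4.748 × 0.08314 × 569 / 208 = 1.080 bar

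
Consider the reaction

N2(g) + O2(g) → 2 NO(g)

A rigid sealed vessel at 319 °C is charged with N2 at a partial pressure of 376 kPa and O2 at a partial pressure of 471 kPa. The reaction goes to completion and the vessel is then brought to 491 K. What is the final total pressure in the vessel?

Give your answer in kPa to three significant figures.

702 kPa

At constant V, partial pressures at 319 °C are proportional to moles, so apply stoichiometry directly to pressures.
P(O2) required for 376 kPa of N2 = (1/1) × 376 = 376.0 kPa; available 471 kPa, so N2 is limiting.
P(O2) remaining = 471 − (1/1) × 376 = 95.00 kPa
P(gaseous products) = (2)/1 × 376 = 752.0 kPa
P_total at 319 °C = 95.00 + 752.0 = 847.0 kPa
Scaling to 491 K: P = 847.0 × 491/592.15 = 702.3 kPa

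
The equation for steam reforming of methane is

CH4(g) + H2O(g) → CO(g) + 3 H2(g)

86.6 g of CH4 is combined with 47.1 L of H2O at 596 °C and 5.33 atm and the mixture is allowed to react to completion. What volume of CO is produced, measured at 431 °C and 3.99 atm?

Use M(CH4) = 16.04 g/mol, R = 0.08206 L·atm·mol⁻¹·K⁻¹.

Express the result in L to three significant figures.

n(CH4) = 86.6 / 16.04 = 5.399 mol
n(H2O) = PV/RT = (5.33 × 47.1) / (0.08206 × 869.15) = 3.520 mol
For 5.399 mol CH4, stoichiometry requires (1/1) × 5.399 = 5.399 mol H2O; 3.520 mol is available, so H2O is limiting.
n(CO) = (1/1) × 3.520 = 3.520 mol
V(CO) = nRT/P = 3.520 × 0.08206 × 704.15 / 3.99 = 50.98 L

51.0 L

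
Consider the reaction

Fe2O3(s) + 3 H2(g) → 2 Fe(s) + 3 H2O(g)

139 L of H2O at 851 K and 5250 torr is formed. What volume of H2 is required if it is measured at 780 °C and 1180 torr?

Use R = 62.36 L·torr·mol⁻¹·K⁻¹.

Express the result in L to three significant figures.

n(H2O) = PV/RT = (5250 × 139) / (62.36 × 851) = 13.75 mol
n(H2) = (3/3) × 13.75 = 13.75 mol
V = nRT/P = 13.75 × 62.36 × 1053.15 / 1180 = 765.3 L

765 L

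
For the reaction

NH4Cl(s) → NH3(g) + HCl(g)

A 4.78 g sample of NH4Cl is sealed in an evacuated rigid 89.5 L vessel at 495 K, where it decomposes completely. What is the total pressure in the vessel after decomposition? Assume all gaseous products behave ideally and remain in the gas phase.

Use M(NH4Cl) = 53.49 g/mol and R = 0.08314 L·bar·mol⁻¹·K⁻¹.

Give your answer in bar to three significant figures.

n(NH4Cl) = 4.78 / 53.49 = 0.08936 mol
n(gas produced) = (2/1) × 0.08936 = 0.1787 mol
P = nRT/V = 0.1787 × 0.08314 × 495 / 89.5 = 0.08217 bar

0.0822 bar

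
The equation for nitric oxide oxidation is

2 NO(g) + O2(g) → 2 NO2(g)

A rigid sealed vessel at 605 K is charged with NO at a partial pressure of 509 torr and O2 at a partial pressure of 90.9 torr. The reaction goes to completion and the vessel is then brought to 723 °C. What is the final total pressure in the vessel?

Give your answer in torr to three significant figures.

Because the vessel is rigid and T is held at 605 K, work the stoichiometry in partial pressures (P_i = n_iRT/V).
P(O2) required for 509 torr of NO = (1/2) × 509 = 254.5 torr; available 90.9 torr, so O2 is limiting.
P(NO) remaining = 509 − (2/1) × 90.9 = 327.2 torr
P(gaseous products) = (2)/1 × 90.9 = 181.8 torr
P_total at 605 K = 327.2 + 181.8 = 509.0 torr
Scaling to 723 °C: P = 509.0 × 996.15/605 = 838.1 torr

838 torr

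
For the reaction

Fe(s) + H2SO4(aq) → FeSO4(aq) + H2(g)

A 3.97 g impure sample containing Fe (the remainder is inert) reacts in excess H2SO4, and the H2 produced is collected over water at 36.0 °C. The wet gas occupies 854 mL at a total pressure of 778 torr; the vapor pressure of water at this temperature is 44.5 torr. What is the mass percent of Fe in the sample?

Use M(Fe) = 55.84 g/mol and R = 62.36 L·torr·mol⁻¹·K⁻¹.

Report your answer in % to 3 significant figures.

P(H2) = 778 − 44.5 = 733.5 torr
n(H2) = PV/RT = (733.5 × 0.8540) / (62.36 × 309.15) = 0.03249 mol
n(Fe) = (1/1) × 0.03249 = 0.03249 mol
m(Fe) = 0.03249 × 55.84 = 1.814 g
%Fe = 1.814 / 3.97 × 100 = 45.69%

45.7 %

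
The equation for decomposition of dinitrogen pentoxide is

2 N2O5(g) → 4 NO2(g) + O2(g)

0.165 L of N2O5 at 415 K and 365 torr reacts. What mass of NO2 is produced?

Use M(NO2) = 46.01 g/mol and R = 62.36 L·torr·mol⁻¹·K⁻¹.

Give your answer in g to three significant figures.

0.214 g

n(N2O5) = PV/RT = (365 × 0.165) / (62.36 × 415) = 0.002327 mol
n(NO2) = (4/2) × 0.002327 = 0.004654 mol
m(NO2) = 0.004654 × 46.01 = 0.2141 g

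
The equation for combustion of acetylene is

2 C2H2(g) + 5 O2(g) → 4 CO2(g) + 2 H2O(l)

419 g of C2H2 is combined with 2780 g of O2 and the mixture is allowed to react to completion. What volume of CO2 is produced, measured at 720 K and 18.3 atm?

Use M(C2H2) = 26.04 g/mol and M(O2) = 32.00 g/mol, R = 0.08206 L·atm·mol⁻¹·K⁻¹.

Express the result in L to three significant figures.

104 L

n(C2H2) = 419 / 26.04 = 16.09 mol
n(O2) = 2780 / 32.00 = 86.88 mol
For 16.09 mol C2H2, stoichiometry requires (5/2) × 16.09 = 40.23 mol O2; 86.88 mol is available, so C2H2 is limiting.
n(CO2) = (4/2) × 16.09 = 32.18 mol
V(CO2) = nRT/P = 32.18 × 0.08206 × 720 / 18.3 = 103.9 L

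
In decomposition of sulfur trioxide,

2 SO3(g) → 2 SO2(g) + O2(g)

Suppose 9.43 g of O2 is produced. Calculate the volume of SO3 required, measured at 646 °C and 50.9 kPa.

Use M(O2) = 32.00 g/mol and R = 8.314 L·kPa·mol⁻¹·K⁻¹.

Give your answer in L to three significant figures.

88.5 L

n(O2) = 9.430 / 32.00 = 0.2947 mol
n(SO3) = (2/1) × 0.2947 = 0.5894 mol
V = nRT/P = 0.5894 × 8.314 × 919.15 / 50.9 = 88.49 L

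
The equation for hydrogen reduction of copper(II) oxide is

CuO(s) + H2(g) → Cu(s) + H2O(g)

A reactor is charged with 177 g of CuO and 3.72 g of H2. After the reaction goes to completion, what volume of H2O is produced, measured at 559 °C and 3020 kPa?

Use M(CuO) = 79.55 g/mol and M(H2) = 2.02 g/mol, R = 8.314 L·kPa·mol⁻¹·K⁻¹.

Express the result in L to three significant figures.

4.22 L

n(CuO) = 177 / 79.55 = 2.225 mol
n(H2) = 3.72 / 2.02 = 1.842 mol
For 2.225 mol CuO, stoichiometry requires (1/1) × 2.225 = 2.225 mol H2; 1.842 mol is available, so H2 is limiting.
n(H2O) = (1/1) × 1.842 = 1.842 mol
V(H2O) = nRT/P = 1.842 × 8.314 × 832.15 / 3020 = 4.220 L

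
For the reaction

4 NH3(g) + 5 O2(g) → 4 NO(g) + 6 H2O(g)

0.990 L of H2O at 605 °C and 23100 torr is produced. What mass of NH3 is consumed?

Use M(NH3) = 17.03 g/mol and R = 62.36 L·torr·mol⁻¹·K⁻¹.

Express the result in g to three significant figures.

n(H2O) = PV/RT = (23100 × 0.990) / (62.36 × 878.15) = 0.4176 mol
n(NH3) = (4/6) × 0.4176 = 0.2784 mol
m(NH3) = 0.2784 × 17.03 = 4.741 g

4.74 g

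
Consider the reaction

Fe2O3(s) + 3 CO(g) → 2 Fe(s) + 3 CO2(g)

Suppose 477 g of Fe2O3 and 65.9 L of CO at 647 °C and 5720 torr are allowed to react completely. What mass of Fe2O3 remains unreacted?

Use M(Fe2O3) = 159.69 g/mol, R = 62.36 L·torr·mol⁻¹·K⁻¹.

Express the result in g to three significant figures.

127 g

n(Fe2O3) = 477 / 159.69 = 2.987 mol
n(CO) = PV/RT = (5720 × 65.9) / (62.36 × 920.15) = 6.569 mol
For 2.987 mol Fe2O3, stoichiometry requires (3/1) × 2.987 = 8.961 mol CO; 6.569 mol is available, so CO is limiting.
n(Fe2O3) consumed = (1/3) × 6.569 = 2.190 mol; remaining = 2.987 − 2.190 = 0.7970 mol
m(Fe2O3) = 0.7970 × 159.69 = 127.3 g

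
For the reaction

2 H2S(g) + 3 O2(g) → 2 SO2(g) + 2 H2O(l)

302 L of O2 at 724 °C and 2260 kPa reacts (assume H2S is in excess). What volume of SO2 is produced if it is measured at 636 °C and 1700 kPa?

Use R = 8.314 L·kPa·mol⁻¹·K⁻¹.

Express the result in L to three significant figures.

244 L

n(O2) = PV/RT = (2260 × 302) / (8.314 × 997.15) = 82.33 mol
n(SO2) = (2/3) × 82.33 = 54.89 mol
V = nRT/P = 54.89 × 8.314 × 909.15 / 1700 = 244.1 L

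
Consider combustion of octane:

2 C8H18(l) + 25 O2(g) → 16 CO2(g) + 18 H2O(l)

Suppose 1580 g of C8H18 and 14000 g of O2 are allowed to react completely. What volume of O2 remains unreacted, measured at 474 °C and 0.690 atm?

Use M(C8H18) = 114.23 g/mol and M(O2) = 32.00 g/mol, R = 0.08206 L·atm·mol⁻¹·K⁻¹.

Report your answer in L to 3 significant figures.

23500 L

n(C8H18) = 1580 / 114.23 = 13.83 mol
n(O2) = 14000 / 32.00 = 437.5 mol
For 13.83 mol C8H18, stoichiometry requires (25/2) × 13.83 = 172.9 mol O2; 437.5 mol is available, so C8H18 is limiting.
n(O2) consumed = (25/2) × 13.83 = 172.9 mol; remaining = 437.5 − 172.9 = 264.6 mol
V(O2) = nRT/P = 264.6 × 0.08206 × 747.15 / 0.690 = 23510 L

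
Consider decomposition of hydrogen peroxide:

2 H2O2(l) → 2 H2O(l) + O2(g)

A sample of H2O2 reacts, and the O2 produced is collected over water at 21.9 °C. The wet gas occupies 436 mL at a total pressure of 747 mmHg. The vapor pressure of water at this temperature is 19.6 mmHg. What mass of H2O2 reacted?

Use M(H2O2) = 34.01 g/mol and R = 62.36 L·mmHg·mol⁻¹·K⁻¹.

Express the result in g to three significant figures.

1.17 g

P(O2) = 747 − 19.6 = 727.4 mmHg
n(O2) = PV/RT = (727.4 × 0.4360) / (62.36 × 295.05) = 0.01724 mol
n(H2O2) = (2/1) × 0.01724 = 0.03448 mol
m(H2O2) = 0.03448 × 34.01 = 1.173 g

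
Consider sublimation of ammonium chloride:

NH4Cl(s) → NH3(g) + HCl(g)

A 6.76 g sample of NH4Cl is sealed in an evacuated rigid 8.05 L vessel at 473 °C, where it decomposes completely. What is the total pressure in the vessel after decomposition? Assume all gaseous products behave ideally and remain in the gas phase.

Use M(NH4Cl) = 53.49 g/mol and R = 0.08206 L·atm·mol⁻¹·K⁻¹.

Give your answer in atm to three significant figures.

1.92 atm

n(NH4Cl) = 6.76 / 53.49 = 0.1264 mol
n(gas produced) = (2/1) × 0.1264 = 0.2528 mol
P = nRT/V = 0.2528 × 0.08206 × 746.15 / 8.05 = 1.923 atm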